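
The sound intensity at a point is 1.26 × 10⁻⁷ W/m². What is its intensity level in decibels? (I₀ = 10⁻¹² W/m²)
β = 10·log₁₀(I/I₀) = 51 dB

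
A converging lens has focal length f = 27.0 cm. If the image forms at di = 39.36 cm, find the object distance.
1/do = 1/f − 1/di → do = 85.98 cm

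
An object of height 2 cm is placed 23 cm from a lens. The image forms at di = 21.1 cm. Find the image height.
hi = (-di/do) × ho = -1.835 cm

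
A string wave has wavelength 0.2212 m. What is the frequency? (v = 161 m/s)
f = v/λ = 727.8 Hz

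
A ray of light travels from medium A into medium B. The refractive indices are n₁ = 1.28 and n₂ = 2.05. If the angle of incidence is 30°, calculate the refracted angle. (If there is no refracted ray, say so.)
sin θ₂ = (n₁/n₂)·sin θ₁ = 0.3122 → θ₂ = 18.19°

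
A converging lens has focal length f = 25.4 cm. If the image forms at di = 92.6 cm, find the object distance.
1/do = 1/f − 1/di → do = 35 cm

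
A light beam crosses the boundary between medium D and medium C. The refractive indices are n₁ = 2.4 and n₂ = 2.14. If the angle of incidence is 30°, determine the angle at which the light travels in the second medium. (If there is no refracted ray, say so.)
sin θ₂ = (n₁/n₂)·sin θ₁ = 0.5607 → θ₂ = 34.11°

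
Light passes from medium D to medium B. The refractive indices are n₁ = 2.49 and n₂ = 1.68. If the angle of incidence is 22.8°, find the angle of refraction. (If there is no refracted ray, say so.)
sin θ₂ = (n₁/n₂)·sin θ₁ = 0.5744 → θ₂ = 35.05°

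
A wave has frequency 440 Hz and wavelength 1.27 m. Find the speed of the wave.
v = fλ = 558.8 m/s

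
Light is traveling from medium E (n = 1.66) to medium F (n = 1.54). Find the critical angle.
θc = arcsin(n₂/n₁) = 68.08°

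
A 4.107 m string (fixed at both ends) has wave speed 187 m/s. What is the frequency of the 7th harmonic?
fₙ = nv/(2L) = 159.4 Hz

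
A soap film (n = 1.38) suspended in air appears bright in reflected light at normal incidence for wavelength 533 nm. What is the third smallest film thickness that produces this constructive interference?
2nt = (m − ½)λ with m = 3 → t = (m − ½)λ/(2n) = 482.8 nm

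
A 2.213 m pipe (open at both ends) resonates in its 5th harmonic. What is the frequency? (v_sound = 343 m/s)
fₙ = nv/(2L) = 387.5 Hz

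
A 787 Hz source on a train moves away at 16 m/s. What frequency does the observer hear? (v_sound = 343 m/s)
f_obs = f·v/(v + v_s) = 751.9 Hz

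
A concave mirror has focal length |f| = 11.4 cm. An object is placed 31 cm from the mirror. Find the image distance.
f = +11.4 cm (concave); 1/di = 1/f − 1/do → di = 18.03 cm (real image, in front of mirror)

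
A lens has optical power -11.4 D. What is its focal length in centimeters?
f = 1/P = -8.772 cm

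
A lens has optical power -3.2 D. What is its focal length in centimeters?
f = 1/P = -31.25 cm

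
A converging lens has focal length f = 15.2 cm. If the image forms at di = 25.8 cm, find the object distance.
1/do = 1/f − 1/di → do = 37 cm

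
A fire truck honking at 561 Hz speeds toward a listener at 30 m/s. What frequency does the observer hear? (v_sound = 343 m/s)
f_obs = f·v/(v − v_s) = 614.8 Hz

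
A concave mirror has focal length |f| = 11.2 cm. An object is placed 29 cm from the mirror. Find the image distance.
f = +11.2 cm (concave); 1/di = 1/f − 1/do → di = 18.25 cm (real image, in front of mirror)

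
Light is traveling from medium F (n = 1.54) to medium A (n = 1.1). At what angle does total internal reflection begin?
θc = arcsin(n₂/n₁) = 45.58°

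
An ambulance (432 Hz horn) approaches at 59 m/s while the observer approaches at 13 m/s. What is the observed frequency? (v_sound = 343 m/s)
f_obs = f·(v + v_o)/(v − v_s) = 541.5 Hz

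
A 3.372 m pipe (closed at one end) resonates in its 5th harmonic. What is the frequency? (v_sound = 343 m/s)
fₙ = nv/(4L) = 127.2 Hz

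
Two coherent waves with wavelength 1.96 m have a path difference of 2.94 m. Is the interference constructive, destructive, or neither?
destructive — path difference = 1.5λ, an odd multiple of λ/2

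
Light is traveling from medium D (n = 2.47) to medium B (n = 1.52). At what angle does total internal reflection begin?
θc = arcsin(n₂/n₁) = 37.98°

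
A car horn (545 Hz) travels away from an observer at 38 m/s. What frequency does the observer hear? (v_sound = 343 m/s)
f_obs = f·v/(v + v_s) = 490.6 Hz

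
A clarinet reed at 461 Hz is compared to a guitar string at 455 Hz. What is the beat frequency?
6 Hz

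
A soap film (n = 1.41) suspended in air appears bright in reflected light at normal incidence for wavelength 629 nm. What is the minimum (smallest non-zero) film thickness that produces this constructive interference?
2nt = (m − ½)λ with m = 1 → t = (m − ½)λ/(2n) = 111.5 nm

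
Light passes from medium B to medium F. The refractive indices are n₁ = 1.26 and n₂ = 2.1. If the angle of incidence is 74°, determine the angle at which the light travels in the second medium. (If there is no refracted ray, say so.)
sin θ₂ = (n₁/n₂)·sin θ₁ = 0.5768 → θ₂ = 35.22°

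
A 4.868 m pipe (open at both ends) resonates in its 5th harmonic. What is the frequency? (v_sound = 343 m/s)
fₙ = nv/(2L) = 176.2 Hz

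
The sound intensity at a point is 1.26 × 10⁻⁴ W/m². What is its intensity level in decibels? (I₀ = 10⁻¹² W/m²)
β = 10·log₁₀(I/I₀) = 81 dB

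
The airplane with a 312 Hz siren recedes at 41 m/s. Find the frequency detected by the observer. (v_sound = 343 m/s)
f_obs = f·v/(v + v_s) = 278.7 Hz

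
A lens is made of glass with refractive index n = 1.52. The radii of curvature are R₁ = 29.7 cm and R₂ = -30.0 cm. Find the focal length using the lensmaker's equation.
1/f = (n − 1)(1/R₁ − 1/R₂) → f = 28.7 cm (converging lens)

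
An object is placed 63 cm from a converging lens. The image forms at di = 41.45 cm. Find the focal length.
1/f = 1/do + 1/di → f = 25 cm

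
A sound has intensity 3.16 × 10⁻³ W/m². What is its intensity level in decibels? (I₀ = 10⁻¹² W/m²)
β = 10·log₁₀(I/I₀) = 95 dB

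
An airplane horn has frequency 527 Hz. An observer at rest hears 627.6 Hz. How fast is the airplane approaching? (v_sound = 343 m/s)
v_s = v·(1 − f/f_obs) = 54.98 m/s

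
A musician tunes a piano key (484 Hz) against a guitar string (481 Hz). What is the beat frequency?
3 Hz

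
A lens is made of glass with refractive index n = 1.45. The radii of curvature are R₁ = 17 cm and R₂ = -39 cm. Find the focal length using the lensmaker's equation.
1/f = (n − 1)(1/R₁ − 1/R₂) → f = 26.31 cm (converging lens)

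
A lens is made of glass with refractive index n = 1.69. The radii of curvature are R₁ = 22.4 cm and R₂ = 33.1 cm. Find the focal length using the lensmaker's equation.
1/f = (n − 1)(1/R₁ − 1/R₂) → f = 100.4 cm (converging lens)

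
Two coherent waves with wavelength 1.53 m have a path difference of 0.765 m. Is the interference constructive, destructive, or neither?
destructive — path difference = 0.5λ, an odd multiple of λ/2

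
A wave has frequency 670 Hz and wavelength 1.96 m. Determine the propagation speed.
v = fλ = 1313 m/s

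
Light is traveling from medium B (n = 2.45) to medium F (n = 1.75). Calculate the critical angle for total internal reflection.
θc = arcsin(n₂/n₁) = 45.58°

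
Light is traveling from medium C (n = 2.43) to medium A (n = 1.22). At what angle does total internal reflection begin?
θc = arcsin(n₂/n₁) = 30.14°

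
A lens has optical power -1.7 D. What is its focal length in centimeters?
f = 1/P = -58.82 cm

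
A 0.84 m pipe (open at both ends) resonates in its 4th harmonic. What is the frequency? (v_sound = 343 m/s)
fₙ = nv/(2L) = 816.7 Hz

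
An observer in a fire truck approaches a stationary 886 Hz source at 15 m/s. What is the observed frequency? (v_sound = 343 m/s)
f_obs = f·(v + v_o)/v = 924.7 Hz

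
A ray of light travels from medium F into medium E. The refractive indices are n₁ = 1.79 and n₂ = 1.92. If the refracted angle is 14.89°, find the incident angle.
sin θ₁ = (n₂/n₁)·sin θ₂ → θ₁ = 16°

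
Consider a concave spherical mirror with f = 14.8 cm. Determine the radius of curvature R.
R = 2|f| = 29.6 cm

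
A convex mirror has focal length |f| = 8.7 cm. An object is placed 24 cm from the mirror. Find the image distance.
f = −8.7 cm (convex); 1/di = 1/f − 1/do → di = -6.385 cm (virtual image, behind mirror)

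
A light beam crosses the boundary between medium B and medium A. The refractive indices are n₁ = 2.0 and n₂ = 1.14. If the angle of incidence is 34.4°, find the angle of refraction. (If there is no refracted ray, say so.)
sin θ₂ = (n₁/n₂)·sin θ₁ = 0.9912 → θ₂ = 82.38°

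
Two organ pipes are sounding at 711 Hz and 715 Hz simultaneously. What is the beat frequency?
4 Hz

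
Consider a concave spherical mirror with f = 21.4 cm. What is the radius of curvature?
R = 2|f| = 42.8 cm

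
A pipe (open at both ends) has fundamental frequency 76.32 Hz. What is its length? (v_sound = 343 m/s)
L = v/(2f₁) = 2.247 m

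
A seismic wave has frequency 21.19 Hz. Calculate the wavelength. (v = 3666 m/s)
λ = v/f = 173 m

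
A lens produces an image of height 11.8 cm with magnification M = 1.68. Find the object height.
ho = |hi|/|M| = 7.024 cm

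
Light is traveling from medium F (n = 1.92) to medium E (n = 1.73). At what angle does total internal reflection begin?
θc = arcsin(n₂/n₁) = 64.3°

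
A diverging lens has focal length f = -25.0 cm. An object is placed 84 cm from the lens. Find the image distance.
1/di = 1/f − 1/do → di = -19.27 cm (virtual image)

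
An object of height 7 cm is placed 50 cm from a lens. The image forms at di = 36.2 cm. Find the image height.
hi = (-di/do) × ho = -5.068 cm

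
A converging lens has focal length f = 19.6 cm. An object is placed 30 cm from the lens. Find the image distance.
1/di = 1/f − 1/do → di = 56.54 cm (real image)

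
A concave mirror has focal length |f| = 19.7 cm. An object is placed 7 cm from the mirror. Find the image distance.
f = +19.7 cm (concave); 1/di = 1/f − 1/do → di = -10.86 cm (virtual image, behind mirror)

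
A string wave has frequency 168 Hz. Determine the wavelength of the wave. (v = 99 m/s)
λ = v/f = 0.5893 m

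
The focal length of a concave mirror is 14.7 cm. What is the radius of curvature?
R = 2|f| = 29.4 cm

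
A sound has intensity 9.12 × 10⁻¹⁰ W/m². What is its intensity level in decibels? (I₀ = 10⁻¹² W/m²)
β = 10·log₁₀(I/I₀) = 29.6 dB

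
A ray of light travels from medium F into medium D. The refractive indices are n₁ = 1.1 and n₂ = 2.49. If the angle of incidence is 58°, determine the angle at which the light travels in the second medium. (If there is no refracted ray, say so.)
sin θ₂ = (n₁/n₂)·sin θ₁ = 0.3746 → θ₂ = 22°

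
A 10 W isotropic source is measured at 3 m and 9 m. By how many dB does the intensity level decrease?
Δβ = 20·log₁₀(r₂/r₁) = 9.542 dB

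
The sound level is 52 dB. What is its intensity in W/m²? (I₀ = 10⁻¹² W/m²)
I = I₀·10^(β/10) = 1.58 × 10⁻⁷ W/m²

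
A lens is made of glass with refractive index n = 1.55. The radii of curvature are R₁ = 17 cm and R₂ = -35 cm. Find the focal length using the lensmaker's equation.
1/f = (n − 1)(1/R₁ − 1/R₂) → f = 20.8 cm (converging lens)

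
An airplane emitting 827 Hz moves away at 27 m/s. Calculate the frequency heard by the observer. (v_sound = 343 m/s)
f_obs = f·v/(v + v_s) = 766.7 Hz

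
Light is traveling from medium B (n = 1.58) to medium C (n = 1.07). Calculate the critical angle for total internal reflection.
θc = arcsin(n₂/n₁) = 42.63°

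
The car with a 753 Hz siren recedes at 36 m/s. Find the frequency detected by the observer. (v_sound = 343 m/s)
f_obs = f·v/(v + v_s) = 681.5 Hz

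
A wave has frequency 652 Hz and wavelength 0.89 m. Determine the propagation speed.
v = fλ = 580.3 m/s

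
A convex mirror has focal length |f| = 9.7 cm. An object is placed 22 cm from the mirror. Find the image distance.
f = −9.7 cm (convex); 1/di = 1/f − 1/do → di = -6.732 cm (virtual image, behind mirror)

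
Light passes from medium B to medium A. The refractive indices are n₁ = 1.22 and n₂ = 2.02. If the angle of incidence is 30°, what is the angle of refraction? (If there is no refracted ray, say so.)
sin θ₂ = (n₁/n₂)·sin θ₁ = 0.302 → θ₂ = 17.58°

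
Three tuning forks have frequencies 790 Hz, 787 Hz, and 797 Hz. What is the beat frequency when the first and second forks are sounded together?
3 Hz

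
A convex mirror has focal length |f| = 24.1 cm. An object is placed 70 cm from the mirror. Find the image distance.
f = −24.1 cm (convex); 1/di = 1/f − 1/do → di = -17.93 cm (virtual image, behind mirror)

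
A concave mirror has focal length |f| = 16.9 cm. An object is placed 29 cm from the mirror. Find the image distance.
f = +16.9 cm (concave); 1/di = 1/f − 1/do → di = 40.5 cm (real image, in front of mirror)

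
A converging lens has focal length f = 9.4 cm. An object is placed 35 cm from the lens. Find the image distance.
1/di = 1/f − 1/do → di = 12.85 cm (real image)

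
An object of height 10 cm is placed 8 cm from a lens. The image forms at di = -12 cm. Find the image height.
hi = (-di/do) × ho = 15 cm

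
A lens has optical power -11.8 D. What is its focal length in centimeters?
f = 1/P = -8.475 cm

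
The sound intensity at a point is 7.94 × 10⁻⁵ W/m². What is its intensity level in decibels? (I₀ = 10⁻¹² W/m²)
β = 10·log₁₀(I/I₀) = 79 dB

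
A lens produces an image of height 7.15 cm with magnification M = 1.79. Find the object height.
ho = |hi|/|M| = 3.994 cm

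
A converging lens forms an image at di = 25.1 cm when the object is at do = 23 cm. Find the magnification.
M = −di/do = -1.091 (inverted image)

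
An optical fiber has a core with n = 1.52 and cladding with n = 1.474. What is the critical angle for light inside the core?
θc = arcsin(n_cladding/n_core) = 75.87°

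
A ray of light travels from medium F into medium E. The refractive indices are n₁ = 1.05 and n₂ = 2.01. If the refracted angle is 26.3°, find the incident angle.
sin θ₁ = (n₂/n₁)·sin θ₂ → θ₁ = 58.01°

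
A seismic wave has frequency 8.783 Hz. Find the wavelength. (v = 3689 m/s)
λ = v/f = 420 m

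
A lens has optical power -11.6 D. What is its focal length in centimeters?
f = 1/P = -8.621 cm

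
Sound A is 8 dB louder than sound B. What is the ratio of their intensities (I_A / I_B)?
I_A/I_B = 10^(Δβ/10) = 6.31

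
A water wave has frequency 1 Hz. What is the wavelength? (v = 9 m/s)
λ = v/f = 9 m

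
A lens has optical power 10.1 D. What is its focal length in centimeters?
f = 1/P = 9.901 cm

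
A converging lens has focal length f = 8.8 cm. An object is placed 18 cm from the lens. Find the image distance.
1/di = 1/f − 1/do → di = 17.22 cm (real image)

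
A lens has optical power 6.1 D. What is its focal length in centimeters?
f = 1/P = 16.39 cm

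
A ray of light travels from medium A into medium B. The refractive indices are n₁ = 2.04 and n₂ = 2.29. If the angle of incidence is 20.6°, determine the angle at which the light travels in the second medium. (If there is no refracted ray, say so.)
sin θ₂ = (n₁/n₂)·sin θ₁ = 0.3134 → θ₂ = 18.27°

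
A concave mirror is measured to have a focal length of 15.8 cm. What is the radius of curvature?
R = 2|f| = 31.6 cm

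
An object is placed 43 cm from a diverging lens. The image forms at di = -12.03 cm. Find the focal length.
1/f = 1/do + 1/di → f = -16.7 cm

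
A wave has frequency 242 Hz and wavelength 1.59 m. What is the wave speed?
v = fλ = 384.8 m/s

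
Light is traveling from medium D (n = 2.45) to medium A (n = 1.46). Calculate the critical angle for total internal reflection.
θc = arcsin(n₂/n₁) = 36.58°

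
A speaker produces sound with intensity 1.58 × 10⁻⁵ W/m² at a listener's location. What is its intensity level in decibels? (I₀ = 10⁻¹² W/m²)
β = 10·log₁₀(I/I₀) = 71.99 dB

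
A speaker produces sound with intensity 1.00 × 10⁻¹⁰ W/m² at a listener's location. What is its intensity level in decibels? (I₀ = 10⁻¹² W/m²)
β = 10·log₁₀(I/I₀) = 20 dB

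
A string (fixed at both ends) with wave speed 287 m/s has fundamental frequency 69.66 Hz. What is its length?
L = v/(2f₁) = 2.06 m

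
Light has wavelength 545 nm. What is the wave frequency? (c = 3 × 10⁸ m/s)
f = c/λ = 5.505 × 10¹⁴ Hz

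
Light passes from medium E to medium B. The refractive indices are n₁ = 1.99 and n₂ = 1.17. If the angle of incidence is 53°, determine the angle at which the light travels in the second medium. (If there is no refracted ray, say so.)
sin θ₂ = (n₁/n₂)·sin θ₁ = 1.358 > 1, so there is no refracted ray — the light undergoes total internal reflection.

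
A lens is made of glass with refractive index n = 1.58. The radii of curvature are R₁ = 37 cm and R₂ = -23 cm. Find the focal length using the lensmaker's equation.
1/f = (n − 1)(1/R₁ − 1/R₂) → f = 24.45 cm (converging lens)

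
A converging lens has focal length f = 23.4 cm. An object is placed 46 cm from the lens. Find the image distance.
1/di = 1/f − 1/do → di = 47.63 cm (real image)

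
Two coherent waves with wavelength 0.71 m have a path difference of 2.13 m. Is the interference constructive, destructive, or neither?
constructive — path difference = 3λ, a whole number of wavelengths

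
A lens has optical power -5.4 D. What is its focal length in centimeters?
f = 1/P = -18.52 cm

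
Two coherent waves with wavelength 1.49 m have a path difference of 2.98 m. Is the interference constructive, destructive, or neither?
constructive — path difference = 2λ, a whole number of wavelengths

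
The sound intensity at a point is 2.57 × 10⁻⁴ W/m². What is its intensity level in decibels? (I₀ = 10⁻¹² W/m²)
β = 10·log₁₀(I/I₀) = 84.1 dB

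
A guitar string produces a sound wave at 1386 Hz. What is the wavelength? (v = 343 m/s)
λ = v/f = 0.2475 m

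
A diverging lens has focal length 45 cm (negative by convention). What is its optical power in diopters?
P = 1/f = -2.222 D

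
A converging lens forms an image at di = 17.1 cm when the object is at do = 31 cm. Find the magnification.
M = −di/do = -0.5516 (inverted image)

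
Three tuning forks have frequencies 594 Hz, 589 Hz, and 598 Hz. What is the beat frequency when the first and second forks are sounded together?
5 Hz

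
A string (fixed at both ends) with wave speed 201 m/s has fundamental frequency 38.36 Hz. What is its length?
L = v/(2f₁) = 2.62 m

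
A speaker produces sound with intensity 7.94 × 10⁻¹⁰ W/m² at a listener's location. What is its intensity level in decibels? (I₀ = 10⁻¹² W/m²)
β = 10·log₁₀(I/I₀) = 29 dB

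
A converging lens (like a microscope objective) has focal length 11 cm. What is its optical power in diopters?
P = 1/f = 9.091 D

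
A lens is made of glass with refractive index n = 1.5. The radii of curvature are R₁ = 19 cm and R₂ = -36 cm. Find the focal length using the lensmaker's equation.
1/f = (n − 1)(1/R₁ − 1/R₂) → f = 24.87 cm (converging lens)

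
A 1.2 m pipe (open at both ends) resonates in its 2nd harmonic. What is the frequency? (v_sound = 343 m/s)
fₙ = nv/(2L) = 285.8 Hz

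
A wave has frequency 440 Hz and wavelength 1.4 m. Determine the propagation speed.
v = fλ = 616 m/s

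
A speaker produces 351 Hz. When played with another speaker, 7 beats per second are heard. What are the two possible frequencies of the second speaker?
f₂ = 351 ± 7 Hz → 358 Hz or 344 Hz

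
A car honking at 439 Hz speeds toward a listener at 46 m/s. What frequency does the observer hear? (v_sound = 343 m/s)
f_obs = f·v/(v − v_s) = 507 Hz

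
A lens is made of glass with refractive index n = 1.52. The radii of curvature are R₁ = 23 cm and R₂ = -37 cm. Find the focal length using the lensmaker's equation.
1/f = (n − 1)(1/R₁ − 1/R₂) → f = 27.28 cm (converging lens)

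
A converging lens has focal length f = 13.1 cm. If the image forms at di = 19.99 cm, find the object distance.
1/do = 1/f − 1/di → do = 38.01 cm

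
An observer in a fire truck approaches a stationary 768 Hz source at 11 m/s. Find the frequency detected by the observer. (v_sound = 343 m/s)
f_obs = f·(v + v_o)/v = 792.6 Hz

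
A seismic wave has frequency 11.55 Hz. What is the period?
T = 1/f = 0.08658 s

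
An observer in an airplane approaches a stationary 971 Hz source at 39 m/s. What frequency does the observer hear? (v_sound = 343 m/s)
f_obs = f·(v + v_o)/v = 1081 Hz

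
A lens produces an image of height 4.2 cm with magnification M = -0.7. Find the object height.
ho = |hi|/|M| = 6 cm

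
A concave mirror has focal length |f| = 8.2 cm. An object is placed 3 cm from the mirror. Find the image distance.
f = +8.2 cm (concave); 1/di = 1/f − 1/do → di = -4.731 cm (virtual image, behind mirror)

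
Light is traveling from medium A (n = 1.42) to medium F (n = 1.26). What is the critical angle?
θc = arcsin(n₂/n₁) = 62.54°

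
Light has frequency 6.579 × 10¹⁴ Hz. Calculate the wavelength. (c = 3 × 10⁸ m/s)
λ = c/f = 456 nm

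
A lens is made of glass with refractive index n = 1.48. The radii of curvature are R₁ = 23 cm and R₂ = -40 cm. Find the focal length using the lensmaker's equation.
1/f = (n − 1)(1/R₁ − 1/R₂) → f = 30.42 cm (converging lens)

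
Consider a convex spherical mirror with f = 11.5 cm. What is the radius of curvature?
R = 2|f| = 23 cm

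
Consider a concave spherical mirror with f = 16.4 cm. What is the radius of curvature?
R = 2|f| = 32.8 cm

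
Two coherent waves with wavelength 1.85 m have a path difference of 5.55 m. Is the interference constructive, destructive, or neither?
constructive — path difference = 3λ, a whole number of wavelengths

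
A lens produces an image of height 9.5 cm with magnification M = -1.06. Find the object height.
ho = |hi|/|M| = 8.962 cm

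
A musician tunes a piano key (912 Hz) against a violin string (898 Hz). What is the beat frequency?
14 Hz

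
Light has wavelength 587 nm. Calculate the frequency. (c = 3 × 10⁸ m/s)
f = c/λ = 5.111 × 10¹⁴ Hz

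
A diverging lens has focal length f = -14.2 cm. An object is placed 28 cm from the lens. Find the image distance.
1/di = 1/f − 1/do → di = -9.422 cm (virtual image)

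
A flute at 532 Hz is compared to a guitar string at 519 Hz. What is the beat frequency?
13 Hz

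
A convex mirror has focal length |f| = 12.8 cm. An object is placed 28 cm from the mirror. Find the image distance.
f = −12.8 cm (convex); 1/di = 1/f − 1/do → di = -8.784 cm (virtual image, behind mirror)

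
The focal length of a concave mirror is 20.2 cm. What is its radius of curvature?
R = 2|f| = 40.4 cm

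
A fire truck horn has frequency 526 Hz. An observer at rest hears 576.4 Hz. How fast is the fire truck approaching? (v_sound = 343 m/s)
v_s = v·(1 − f/f_obs) = 29.99 m/s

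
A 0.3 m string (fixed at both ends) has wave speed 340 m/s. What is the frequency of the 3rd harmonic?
fₙ = nv/(2L) = 1700 Hz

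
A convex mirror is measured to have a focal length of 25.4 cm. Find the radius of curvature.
R = 2|f| = 50.8 cm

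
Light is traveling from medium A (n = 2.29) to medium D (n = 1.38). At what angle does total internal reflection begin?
θc = arcsin(n₂/n₁) = 37.06°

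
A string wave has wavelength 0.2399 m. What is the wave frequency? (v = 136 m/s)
f = v/λ = 566.9 Hz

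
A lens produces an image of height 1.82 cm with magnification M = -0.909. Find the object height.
ho = |hi|/|M| = 2.002 cm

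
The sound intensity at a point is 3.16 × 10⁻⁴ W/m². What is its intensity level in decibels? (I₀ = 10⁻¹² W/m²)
β = 10·log₁₀(I/I₀) = 85 dB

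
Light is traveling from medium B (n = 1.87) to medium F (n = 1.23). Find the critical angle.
θc = arcsin(n₂/n₁) = 41.13°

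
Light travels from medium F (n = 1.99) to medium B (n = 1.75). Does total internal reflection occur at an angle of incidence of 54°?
θc = arcsin(n₂/n₁) = 61.57°; 54° < θc, so no — the ray refracts.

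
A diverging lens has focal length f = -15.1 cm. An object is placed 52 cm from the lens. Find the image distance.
1/di = 1/f − 1/do → di = -11.7 cm (virtual image)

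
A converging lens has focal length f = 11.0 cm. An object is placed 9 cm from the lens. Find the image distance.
1/di = 1/f − 1/do → di = -49.5 cm (virtual image)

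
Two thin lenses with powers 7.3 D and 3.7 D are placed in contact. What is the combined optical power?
P_total = P₁ + P₂ = 11.0 D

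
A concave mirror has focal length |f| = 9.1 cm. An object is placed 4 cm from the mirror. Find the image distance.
f = +9.1 cm (concave); 1/di = 1/f − 1/do → di = -7.137 cm (virtual image, behind mirror)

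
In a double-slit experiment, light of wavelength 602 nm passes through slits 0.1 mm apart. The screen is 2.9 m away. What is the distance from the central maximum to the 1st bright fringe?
y = mλL/d = 17.46 mm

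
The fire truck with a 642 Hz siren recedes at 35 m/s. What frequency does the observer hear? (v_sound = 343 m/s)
f_obs = f·v/(v + v_s) = 582.6 Hz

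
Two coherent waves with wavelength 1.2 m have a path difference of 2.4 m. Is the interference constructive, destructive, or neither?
constructive — path difference = 2λ, a whole number of wavelengths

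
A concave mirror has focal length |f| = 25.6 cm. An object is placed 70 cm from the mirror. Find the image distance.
f = +25.6 cm (concave); 1/di = 1/f − 1/do → di = 40.36 cm (real image, in front of mirror)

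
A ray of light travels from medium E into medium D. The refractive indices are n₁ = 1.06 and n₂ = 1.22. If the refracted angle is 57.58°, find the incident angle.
sin θ₁ = (n₂/n₁)·sin θ₂ → θ₁ = 76.3°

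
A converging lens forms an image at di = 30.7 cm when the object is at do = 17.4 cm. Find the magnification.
M = −di/do = -1.764 (inverted image)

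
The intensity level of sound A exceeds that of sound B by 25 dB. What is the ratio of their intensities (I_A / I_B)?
I_A/I_B = 10^(Δβ/10) = 316.2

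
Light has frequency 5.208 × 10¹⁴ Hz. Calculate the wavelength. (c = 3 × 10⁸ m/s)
λ = c/f = 576 nm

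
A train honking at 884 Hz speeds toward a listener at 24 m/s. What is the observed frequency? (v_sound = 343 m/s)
f_obs = f·v/(v − v_s) = 950.5 Hz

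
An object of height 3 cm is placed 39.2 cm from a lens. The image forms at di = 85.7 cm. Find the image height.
hi = (-di/do) × ho = -6.559 cm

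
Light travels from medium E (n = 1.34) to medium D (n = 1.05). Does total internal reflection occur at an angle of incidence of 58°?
θc = arcsin(n₂/n₁) = 51.59°; 58° > θc, so yes — total internal reflection.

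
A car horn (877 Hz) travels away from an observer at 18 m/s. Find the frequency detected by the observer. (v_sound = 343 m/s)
f_obs = f·v/(v + v_s) = 833.3 Hz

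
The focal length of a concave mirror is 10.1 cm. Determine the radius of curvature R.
R = 2|f| = 20.2 cm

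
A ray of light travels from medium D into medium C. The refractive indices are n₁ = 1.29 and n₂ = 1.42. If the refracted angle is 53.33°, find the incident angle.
sin θ₁ = (n₂/n₁)·sin θ₂ → θ₁ = 62°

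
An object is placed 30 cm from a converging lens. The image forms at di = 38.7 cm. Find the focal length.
1/f = 1/do + 1/di → f = 16.9 cm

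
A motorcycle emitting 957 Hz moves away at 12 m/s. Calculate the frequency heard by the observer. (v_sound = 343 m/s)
f_obs = f·v/(v + v_s) = 924.7 Hz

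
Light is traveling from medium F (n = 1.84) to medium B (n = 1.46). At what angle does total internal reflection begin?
θc = arcsin(n₂/n₁) = 52.51°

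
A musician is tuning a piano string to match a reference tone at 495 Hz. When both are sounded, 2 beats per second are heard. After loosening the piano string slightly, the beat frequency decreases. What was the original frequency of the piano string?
497 Hz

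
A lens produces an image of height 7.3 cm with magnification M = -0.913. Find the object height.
ho = |hi|/|M| = 7.996 cm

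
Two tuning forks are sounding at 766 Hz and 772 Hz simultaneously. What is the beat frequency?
6 Hz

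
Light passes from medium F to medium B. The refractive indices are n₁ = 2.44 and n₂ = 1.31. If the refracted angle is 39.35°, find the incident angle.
sin θ₁ = (n₂/n₁)·sin θ₂ → θ₁ = 19.9°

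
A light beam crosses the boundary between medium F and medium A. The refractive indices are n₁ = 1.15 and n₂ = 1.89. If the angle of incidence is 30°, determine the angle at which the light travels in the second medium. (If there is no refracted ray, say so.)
sin θ₂ = (n₁/n₂)·sin θ₁ = 0.3042 → θ₂ = 17.71°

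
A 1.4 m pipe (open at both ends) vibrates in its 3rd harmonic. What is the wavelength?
λₙ = 2L/n = 0.9333 m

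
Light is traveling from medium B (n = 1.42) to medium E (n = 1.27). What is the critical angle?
θc = arcsin(n₂/n₁) = 63.43°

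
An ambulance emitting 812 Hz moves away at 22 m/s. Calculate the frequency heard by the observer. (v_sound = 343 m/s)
f_obs = f·v/(v + v_s) = 763.1 Hz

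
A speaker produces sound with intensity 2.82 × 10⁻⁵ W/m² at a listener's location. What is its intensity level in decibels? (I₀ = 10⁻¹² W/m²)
β = 10·log₁₀(I/I₀) = 74.5 dB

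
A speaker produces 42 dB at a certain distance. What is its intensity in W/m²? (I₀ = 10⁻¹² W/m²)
I = I₀·10^(β/10) = 1.58 × 10⁻⁸ W/m²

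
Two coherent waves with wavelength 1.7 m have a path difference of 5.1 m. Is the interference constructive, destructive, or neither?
constructive — path difference = 3λ, a whole number of wavelengths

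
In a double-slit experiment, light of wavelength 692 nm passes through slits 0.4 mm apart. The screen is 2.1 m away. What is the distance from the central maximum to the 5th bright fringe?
y = mλL/d = 18.16 mm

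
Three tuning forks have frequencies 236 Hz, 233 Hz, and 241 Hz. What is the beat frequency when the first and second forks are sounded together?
3 Hz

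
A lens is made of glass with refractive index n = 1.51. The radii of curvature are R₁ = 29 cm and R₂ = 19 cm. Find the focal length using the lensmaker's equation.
1/f = (n − 1)(1/R₁ − 1/R₂) → f = -108 cm (diverging lens)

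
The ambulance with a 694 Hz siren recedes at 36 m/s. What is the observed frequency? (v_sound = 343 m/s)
f_obs = f·v/(v + v_s) = 628.1 Hz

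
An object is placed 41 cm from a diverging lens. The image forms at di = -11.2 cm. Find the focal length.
1/f = 1/do + 1/di → f = -15.41 cm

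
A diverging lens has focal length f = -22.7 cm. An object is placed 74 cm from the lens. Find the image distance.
1/di = 1/f − 1/do → di = -17.37 cm (virtual image)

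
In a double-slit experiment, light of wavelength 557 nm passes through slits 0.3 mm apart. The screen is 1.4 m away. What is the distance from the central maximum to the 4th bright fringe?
y = mλL/d = 10.4 mm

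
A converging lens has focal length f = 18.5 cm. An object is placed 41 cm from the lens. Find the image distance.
1/di = 1/f − 1/do → di = 33.71 cm (real image)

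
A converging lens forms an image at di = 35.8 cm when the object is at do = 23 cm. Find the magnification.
M = −di/do = -1.557 (inverted image)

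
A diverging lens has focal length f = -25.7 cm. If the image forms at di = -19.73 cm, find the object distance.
1/do = 1/f − 1/di → do = 84.93 cm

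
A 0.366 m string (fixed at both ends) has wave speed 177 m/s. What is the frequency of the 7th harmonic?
fₙ = nv/(2L) = 1693 Hz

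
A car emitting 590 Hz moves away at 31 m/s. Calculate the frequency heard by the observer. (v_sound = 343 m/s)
f_obs = f·v/(v + v_s) = 541.1 Hz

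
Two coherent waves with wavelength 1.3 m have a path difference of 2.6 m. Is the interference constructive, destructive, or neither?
constructive — path difference = 2λ, a whole number of wavelengths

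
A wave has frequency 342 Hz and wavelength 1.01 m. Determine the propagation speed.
v = fλ = 345.4 m/s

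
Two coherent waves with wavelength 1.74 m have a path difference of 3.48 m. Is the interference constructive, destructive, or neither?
constructive — path difference = 2λ, a whole number of wavelengths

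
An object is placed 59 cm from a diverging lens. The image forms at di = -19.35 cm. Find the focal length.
1/f = 1/do + 1/di → f = -28.79 cm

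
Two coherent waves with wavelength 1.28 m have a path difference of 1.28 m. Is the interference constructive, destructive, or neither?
constructive — path difference = 1λ, a whole number of wavelengths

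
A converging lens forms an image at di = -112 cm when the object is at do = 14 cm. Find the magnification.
M = −di/do = 8 (upright image)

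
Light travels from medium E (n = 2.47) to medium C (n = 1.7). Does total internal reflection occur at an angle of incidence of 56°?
θc = arcsin(n₂/n₁) = 43.49°; 56° > θc, so yes — total internal reflection.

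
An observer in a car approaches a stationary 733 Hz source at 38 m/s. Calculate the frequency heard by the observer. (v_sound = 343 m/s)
f_obs = f·(v + v_o)/v = 814.2 Hz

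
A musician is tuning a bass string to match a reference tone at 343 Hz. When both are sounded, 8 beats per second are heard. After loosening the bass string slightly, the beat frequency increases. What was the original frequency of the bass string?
335 Hz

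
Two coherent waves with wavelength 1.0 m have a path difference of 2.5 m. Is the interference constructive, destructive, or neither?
destructive — path difference = 2.5λ, an odd multiple of λ/2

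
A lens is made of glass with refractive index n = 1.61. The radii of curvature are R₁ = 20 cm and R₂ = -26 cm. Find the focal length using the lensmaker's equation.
1/f = (n − 1)(1/R₁ − 1/R₂) → f = 18.53 cm (converging lens)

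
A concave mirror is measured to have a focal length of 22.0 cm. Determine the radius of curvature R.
R = 2|f| = 44 cm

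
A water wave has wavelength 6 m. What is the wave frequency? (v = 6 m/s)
f = v/λ = 1 Hz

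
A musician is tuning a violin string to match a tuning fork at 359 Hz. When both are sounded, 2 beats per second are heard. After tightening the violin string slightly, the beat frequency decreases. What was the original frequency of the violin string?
357 Hz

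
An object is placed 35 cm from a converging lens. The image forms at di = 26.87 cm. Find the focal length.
1/f = 1/do + 1/di → f = 15.2 cm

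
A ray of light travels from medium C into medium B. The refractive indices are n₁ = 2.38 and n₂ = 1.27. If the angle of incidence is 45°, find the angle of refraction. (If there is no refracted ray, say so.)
sin θ₂ = (n₁/n₂)·sin θ₁ = 1.325 > 1, so there is no refracted ray — the light undergoes total internal reflection.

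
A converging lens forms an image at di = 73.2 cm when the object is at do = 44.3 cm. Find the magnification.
M = −di/do = -1.652 (inverted image)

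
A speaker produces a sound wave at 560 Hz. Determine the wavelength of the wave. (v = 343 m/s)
λ = v/f = 0.6125 m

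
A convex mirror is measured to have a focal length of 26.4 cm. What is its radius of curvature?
R = 2|f| = 52.8 cm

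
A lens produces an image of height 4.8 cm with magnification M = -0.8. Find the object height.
ho = |hi|/|M| = 6 cm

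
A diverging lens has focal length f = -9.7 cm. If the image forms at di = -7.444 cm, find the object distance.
1/do = 1/f − 1/di → do = 32.01 cm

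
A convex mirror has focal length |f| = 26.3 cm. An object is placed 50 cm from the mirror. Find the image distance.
f = −26.3 cm (convex); 1/di = 1/f − 1/do → di = -17.23 cm (virtual image, behind mirror)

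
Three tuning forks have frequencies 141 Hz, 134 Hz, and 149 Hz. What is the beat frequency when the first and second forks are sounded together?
7 Hz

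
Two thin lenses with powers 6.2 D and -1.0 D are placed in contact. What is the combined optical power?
P_total = P₁ + P₂ = 5.2 D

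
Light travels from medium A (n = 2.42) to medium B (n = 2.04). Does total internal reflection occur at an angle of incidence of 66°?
θc = arcsin(n₂/n₁) = 57.46°; 66° > θc, so yes — total internal reflection.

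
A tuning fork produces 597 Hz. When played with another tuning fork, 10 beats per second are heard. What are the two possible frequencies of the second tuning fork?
f₂ = 597 ± 10 Hz → 607 Hz or 587 Hz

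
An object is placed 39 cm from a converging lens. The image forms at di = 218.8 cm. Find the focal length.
1/f = 1/do + 1/di → f = 33.1 cm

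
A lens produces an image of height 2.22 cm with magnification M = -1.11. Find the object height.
ho = |hi|/|M| = 2 cm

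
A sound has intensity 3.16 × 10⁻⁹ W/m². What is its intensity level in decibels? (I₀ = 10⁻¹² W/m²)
β = 10·log₁₀(I/I₀) = 35 dB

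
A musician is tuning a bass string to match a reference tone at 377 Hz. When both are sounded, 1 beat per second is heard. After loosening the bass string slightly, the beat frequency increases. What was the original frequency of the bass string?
376 Hz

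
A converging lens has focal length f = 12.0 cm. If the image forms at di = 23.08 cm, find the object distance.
1/do = 1/f − 1/di → do = 25 cm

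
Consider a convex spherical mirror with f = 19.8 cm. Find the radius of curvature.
R = 2|f| = 39.6 cm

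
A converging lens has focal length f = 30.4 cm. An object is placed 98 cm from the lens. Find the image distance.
1/di = 1/f − 1/do → di = 44.07 cm (real image)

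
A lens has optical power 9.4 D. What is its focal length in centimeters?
f = 1/P = 10.64 cm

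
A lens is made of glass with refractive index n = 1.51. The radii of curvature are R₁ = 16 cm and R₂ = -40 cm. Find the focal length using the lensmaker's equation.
1/f = (n − 1)(1/R₁ − 1/R₂) → f = 22.41 cm (converging lens)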